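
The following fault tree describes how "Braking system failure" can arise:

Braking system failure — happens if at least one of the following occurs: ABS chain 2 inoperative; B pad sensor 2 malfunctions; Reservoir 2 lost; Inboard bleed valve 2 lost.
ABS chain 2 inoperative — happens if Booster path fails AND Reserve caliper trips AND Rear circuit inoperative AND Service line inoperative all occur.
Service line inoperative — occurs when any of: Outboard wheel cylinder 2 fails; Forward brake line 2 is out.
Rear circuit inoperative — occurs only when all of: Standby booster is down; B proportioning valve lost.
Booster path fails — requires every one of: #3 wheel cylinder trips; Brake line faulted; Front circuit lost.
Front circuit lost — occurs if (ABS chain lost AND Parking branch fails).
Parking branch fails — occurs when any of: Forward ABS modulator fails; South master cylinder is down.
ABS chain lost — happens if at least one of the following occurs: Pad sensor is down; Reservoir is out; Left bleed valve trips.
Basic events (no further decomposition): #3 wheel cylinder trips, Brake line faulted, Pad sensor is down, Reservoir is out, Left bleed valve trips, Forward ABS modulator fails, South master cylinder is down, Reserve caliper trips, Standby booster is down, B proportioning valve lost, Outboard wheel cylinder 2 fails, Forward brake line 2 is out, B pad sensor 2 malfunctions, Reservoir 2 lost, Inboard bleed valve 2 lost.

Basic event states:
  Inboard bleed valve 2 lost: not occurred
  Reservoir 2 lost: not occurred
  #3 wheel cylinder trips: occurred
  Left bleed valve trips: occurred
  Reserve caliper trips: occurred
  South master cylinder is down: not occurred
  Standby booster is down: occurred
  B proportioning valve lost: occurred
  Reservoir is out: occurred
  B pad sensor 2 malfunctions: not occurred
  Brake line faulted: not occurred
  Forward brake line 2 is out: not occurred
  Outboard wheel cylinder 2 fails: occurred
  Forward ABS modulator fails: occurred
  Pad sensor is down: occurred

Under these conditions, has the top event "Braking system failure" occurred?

No

ABS chain lost [OR]: Pad sensor is down=occurs, Reservoir is out=occurs, Left bleed valve trips=occurs → at least one input occurs → occurs.
Parking branch fails [OR]: Forward ABS modulator fails=occurs, South master cylinder is down=not → at least one input occurs → occurs.
Front circuit lost [AND]: ABS chain lost=occurs, Parking branch fails=occurs → all inputs occur → occurs.
Booster path fails [AND]: #3 wheel cylinder trips=occurs, Brake line faulted=not, Front circuit lost=occurs → not all inputs occur → does not occur.
Rear circuit inoperative [AND]: Standby booster is down=occurs, B proportioning valve lost=occurs → all inputs occur → occurs.
Service line inoperative [OR]: Outboard wheel cylinder 2 fails=occurs, Forward brake line 2 is out=not → at least one input occurs → occurs.
ABS chain 2 inoperative [AND]: Booster path fails=not, Reserve caliper trips=occurs, Rear circuit inoperative=occurs, Service line inoperative=occurs → not all inputs occur → does not occur.
Braking system failure [OR]: ABS chain 2 inoperative=not, B pad sensor 2 malfunctions=not, Reservoir 2 lost=not, Inboard bleed valve 2 lost=not → no input occurs → does not occur.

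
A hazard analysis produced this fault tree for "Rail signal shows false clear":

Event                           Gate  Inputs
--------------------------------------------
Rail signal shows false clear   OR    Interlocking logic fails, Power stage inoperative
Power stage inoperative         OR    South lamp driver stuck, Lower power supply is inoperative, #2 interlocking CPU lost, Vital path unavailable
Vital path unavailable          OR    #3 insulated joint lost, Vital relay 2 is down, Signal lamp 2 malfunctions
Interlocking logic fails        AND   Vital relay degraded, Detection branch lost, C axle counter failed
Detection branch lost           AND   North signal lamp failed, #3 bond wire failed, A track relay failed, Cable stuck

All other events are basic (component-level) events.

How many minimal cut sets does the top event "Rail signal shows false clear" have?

Detection branch lost [AND]: one cut set from each child combined → 1 × 1 × 1 × 1 = 1 cut set(s).
Interlocking logic fails [AND]: one cut set from each child combined → 1 × 1 × 1 = 1 cut set(s).
Vital path unavailable [OR]: union of children's cut sets → 3 cut set(s).
Power stage inoperative [OR]: union of children's cut sets → 6 cut set(s).
Rail signal shows false clear [OR]: union of children's cut sets → 7 cut set(s).
Minimal cut sets: {#3 bond wire failed, A track relay failed, C axle counter failed, Cable stuck, North signal lamp failed, Vital relay degraded}; {South lamp driver stuck}; {Lower power supply is inoperative}; {#2 interlocking CPU lost}; {#3 insulated joint lost}; {Vital relay 2 is down}; {Signal lamp 2 malfunctions}.

7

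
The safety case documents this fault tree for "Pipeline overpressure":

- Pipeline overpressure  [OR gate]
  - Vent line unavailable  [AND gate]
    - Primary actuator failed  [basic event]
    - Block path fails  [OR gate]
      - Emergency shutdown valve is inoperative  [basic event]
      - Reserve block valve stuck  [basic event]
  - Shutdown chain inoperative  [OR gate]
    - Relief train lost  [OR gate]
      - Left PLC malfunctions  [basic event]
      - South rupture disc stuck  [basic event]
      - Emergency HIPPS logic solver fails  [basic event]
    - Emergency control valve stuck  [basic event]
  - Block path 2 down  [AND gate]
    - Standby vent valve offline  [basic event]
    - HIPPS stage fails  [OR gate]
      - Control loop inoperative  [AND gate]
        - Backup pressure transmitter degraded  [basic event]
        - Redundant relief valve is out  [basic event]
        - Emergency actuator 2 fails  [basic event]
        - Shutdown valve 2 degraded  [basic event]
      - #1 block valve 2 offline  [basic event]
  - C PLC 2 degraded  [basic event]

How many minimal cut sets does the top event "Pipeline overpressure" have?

9

Block path fails [OR]: union of children's cut sets → 2 cut set(s).
Vent line unavailable [AND]: one cut set from each child combined → 1 × 2 = 2 cut set(s).
Relief train lost [OR]: union of children's cut sets → 3 cut set(s).
Shutdown chain inoperative [OR]: union of children's cut sets → 4 cut set(s).
Control loop inoperative [AND]: one cut set from each child combined → 1 × 1 × 1 × 1 = 1 cut set(s).
HIPPS stage fails [OR]: union of children's cut sets → 2 cut set(s).
Block path 2 down [AND]: one cut set from each child combined → 1 × 2 = 2 cut set(s).
Pipeline overpressure [OR]: union of children's cut sets → 9 cut set(s).
Minimal cut sets: {Emergency shutdown valve is inoperative, Primary actuator failed}; {Primary actuator failed, Reserve block valve stuck}; {Left PLC malfunctions}; {South rupture disc stuck}; {Emergency HIPPS logic solver fails}; {Emergency control valve stuck}; {Backup pressure transmitter degraded, Emergency actuator 2 fails, Redundant relief valve is out, Shutdown valve 2 degraded, Standby vent valve offline}; {#1 block valve 2 offline, Standby vent valve offline}; {C PLC 2 degraded}.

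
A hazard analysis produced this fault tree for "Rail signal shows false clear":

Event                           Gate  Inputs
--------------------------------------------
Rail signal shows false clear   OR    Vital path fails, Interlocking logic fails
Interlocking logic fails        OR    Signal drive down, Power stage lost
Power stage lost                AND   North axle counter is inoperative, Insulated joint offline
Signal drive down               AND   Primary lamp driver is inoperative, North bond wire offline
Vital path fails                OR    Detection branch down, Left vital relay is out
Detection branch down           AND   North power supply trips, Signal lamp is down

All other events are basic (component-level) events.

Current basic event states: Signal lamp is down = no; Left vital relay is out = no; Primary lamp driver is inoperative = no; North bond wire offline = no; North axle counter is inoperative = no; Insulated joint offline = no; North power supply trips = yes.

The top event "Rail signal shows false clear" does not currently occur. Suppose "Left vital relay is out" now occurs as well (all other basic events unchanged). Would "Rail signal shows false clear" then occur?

Yes

Counterfactual: set "Left vital relay is out" to occurred.
Detection branch down [AND]: North power supply trips=occurs, Signal lamp is down=not → not all inputs occur → does not occur.
Vital path fails [OR]: Detection branch down=not, Left vital relay is out=occurs → at least one input occurs → occurs.
Signal drive down [AND]: Primary lamp driver is inoperative=not, North bond wire offline=not → not all inputs occur → does not occur.
Power stage lost [AND]: North axle counter is inoperative=not, Insulated joint offline=not → not all inputs occur → does not occur.
Interlocking logic fails [OR]: Signal drive down=not, Power stage lost=not → no input occurs → does not occur.
Rail signal shows false clear [OR]: Vital path fails=occurs, Interlocking logic fails=not → at least one input occurs → occurs.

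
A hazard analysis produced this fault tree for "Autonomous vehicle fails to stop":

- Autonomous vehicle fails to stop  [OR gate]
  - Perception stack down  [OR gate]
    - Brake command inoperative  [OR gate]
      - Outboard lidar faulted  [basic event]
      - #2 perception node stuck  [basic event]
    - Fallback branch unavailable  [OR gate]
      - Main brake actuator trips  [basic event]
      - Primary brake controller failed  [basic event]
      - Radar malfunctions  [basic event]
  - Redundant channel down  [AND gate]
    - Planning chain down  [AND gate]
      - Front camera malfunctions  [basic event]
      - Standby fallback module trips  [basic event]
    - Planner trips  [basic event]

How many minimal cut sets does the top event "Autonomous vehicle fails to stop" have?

Brake command inoperative [OR]: union of children's cut sets → 2 cut set(s).
Fallback branch unavailable [OR]: union of children's cut sets → 3 cut set(s).
Perception stack down [OR]: union of children's cut sets → 5 cut set(s).
Planning chain down [AND]: one cut set from each child combined → 1 × 1 = 1 cut set(s).
Redundant channel down [AND]: one cut set from each child combined → 1 × 1 = 1 cut set(s).
Autonomous vehicle fails to stop [OR]: union of children's cut sets → 6 cut set(s).
Minimal cut sets: {Outboard lidar faulted}; {#2 perception node stuck}; {Main brake actuator trips}; {Primary brake controller failed}; {Radar malfunctions}; {Front camera malfunctions, Planner trips, Standby fallback module trips}.

6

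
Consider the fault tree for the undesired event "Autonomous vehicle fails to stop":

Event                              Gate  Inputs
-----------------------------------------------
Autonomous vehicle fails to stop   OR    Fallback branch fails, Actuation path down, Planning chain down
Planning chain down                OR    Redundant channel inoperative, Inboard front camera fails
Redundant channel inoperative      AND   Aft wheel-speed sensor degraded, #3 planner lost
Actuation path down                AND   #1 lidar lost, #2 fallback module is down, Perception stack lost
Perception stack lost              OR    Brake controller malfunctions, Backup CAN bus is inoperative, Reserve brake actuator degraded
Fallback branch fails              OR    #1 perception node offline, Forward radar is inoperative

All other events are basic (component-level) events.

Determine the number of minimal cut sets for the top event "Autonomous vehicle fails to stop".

Fallback branch fails [OR]: union of children's cut sets → 2 cut set(s).
Perception stack lost [OR]: union of children's cut sets → 3 cut set(s).
Actuation path down [AND]: one cut set from each child combined → 1 × 1 × 3 = 3 cut set(s).
Redundant channel inoperative [AND]: one cut set from each child combined → 1 × 1 = 1 cut set(s).
Planning chain down [OR]: union of children's cut sets → 2 cut set(s).
Autonomous vehicle fails to stop [OR]: union of children's cut sets → 7 cut set(s).
Minimal cut sets: {#1 perception node offline}; {Forward radar is inoperative}; {#1 lidar lost, #2 fallback module is down, Brake controller malfunctions}; {#1 lidar lost, #2 fallback module is down, Backup CAN bus is inoperative}; {#1 lidar lost, #2 fallback module is down, Reserve brake actuator degraded}; {#3 planner lost, Aft wheel-speed sensor degraded}; {Inboard front camera fails}.

7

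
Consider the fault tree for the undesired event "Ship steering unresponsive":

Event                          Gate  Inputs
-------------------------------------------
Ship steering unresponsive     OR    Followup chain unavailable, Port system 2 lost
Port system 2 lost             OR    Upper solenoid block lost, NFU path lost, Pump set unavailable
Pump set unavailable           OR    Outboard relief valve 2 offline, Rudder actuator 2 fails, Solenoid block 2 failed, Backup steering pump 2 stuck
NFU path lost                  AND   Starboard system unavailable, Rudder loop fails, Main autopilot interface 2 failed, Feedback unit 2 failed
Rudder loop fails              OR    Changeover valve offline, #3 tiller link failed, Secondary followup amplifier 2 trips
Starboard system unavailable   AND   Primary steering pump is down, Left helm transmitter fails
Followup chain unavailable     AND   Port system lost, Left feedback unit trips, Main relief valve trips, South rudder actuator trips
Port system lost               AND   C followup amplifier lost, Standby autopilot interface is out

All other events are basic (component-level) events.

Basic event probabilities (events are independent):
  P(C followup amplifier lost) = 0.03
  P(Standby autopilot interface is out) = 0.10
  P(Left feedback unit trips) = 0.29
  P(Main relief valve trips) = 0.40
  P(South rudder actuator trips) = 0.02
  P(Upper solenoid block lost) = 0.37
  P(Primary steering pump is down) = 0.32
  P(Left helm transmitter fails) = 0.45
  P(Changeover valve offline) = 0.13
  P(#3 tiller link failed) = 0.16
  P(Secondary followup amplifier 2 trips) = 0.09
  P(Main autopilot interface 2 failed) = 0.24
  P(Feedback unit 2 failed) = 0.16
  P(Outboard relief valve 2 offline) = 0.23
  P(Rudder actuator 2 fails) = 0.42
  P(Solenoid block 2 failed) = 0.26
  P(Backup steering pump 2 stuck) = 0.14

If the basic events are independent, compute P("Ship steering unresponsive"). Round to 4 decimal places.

0.8213

P(Port system lost) [AND] = 0.03 × 0.10 = 0.003000
P(Followup chain unavailable) [AND] = 0.003000 × 0.29 × 0.40 × 0.02 = 0.000007
P(Starboard system unavailable) [AND] = 0.32 × 0.45 = 0.144000
P(Rudder loop fails) [OR] = 1 − (1−0.13) × (1−0.16) × (1−0.09) = 0.334972
P(NFU path lost) [AND] = 0.144000 × 0.334972 × 0.24 × 0.16 = 0.001852
P(Pump set unavailable) [OR] = 1 − (1−0.23) × (1−0.42) × (1−0.26) × (1−0.14) = 0.715784
P(Port system 2 lost) [OR] = 1 − (1−0.37) × (1−0.001852) × (1−0.715784) = 0.821276
P(Ship steering unresponsive) [OR] = 1 − (1−0.000007) × (1−0.821276) = 0.821277
Rounded to 4 decimal places: P(Ship steering unresponsive) ≈ 0.8213.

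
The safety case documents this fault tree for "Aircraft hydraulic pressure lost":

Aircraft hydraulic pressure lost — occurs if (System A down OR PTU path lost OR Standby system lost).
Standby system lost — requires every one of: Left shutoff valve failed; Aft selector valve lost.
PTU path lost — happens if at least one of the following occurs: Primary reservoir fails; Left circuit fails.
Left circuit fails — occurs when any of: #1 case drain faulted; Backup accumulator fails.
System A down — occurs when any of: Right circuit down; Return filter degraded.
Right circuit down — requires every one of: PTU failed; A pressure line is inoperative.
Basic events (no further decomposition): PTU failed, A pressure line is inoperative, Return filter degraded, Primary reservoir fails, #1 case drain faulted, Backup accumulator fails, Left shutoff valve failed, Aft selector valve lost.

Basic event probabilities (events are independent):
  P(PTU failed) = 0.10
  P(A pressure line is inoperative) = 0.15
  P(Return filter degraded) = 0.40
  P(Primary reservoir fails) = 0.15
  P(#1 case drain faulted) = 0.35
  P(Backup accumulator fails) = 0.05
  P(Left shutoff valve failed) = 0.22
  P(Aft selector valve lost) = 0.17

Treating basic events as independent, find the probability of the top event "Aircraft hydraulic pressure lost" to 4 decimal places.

0.7014

P(Right circuit down) [AND] = 0.10 × 0.15 = 0.015000
P(System A down) [OR] = 1 − (1−0.015000) × (1−0.40) = 0.409000
P(Left circuit fails) [OR] = 1 − (1−0.35) × (1−0.05) = 0.382500
P(PTU path lost) [OR] = 1 − (1−0.15) × (1−0.382500) = 0.475125
P(Standby system lost) [AND] = 0.22 × 0.17 = 0.037400
P(Aircraft hydraulic pressure lost) [OR] = 1 − (1−0.409000) × (1−0.475125) × (1−0.037400) = 0.701400
Rounded to 4 decimal places: P(Aircraft hydraulic pressure lost) ≈ 0.7014.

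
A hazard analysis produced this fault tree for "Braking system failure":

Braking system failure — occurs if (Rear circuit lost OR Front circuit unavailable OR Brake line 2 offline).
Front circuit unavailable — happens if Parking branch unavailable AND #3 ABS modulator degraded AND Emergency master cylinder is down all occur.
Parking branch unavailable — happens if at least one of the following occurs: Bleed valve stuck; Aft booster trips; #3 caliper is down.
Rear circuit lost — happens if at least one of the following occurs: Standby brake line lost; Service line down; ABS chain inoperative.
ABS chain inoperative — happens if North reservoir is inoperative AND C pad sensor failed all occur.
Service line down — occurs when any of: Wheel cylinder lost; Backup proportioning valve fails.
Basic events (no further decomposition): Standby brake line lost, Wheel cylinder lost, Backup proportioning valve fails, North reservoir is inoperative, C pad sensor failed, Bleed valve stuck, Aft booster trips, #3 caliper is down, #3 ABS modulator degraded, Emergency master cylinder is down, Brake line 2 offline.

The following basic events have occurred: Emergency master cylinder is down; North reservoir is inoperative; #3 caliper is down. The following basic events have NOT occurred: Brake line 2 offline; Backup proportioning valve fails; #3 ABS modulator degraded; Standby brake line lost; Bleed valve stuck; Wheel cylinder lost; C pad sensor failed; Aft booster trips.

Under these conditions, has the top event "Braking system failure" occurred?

Service line down [OR]: Wheel cylinder lost=not, Backup proportioning valve fails=not → no input occurs → does not occur.
ABS chain inoperative [AND]: North reservoir is inoperative=occurs, C pad sensor failed=not → not all inputs occur → does not occur.
Rear circuit lost [OR]: Standby brake line lost=not, Service line down=not, ABS chain inoperative=not → no input occurs → does not occur.
Parking branch unavailable [OR]: Bleed valve stuck=not, Aft booster trips=not, #3 caliper is down=occurs → at least one input occurs → occurs.
Front circuit unavailable [AND]: Parking branch unavailable=occurs, #3 ABS modulator degraded=not, Emergency master cylinder is down=occurs → not all inputs occur → does not occur.
Braking system failure [OR]: Rear circuit lost=not, Front circuit unavailable=not, Brake line 2 offline=not → no input occurs → does not occur.

No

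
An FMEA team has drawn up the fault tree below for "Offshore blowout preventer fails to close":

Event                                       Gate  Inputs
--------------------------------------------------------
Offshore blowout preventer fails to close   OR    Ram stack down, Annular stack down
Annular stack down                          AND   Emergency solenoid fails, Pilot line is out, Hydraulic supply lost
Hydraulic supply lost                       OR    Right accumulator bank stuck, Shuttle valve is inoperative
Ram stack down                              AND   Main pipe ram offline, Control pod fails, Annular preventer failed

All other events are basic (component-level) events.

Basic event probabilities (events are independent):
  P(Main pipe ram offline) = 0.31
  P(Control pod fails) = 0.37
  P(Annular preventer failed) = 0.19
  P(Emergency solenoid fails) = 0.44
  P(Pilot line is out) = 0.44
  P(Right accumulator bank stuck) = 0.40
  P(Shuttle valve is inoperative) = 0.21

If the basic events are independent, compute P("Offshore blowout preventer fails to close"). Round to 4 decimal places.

0.1214

P(Ram stack down) [AND] = 0.31 × 0.37 × 0.19 = 0.021793
P(Hydraulic supply lost) [OR] = 1 − (1−0.40) × (1−0.21) = 0.526000
P(Annular stack down) [AND] = 0.44 × 0.44 × 0.526000 = 0.101834
P(Offshore blowout preventer fails to close) [OR] = 1 − (1−0.021793) × (1−0.101834) = 0.121408
Rounded to 4 decimal places: P(Offshore blowout preventer fails to close) ≈ 0.1214.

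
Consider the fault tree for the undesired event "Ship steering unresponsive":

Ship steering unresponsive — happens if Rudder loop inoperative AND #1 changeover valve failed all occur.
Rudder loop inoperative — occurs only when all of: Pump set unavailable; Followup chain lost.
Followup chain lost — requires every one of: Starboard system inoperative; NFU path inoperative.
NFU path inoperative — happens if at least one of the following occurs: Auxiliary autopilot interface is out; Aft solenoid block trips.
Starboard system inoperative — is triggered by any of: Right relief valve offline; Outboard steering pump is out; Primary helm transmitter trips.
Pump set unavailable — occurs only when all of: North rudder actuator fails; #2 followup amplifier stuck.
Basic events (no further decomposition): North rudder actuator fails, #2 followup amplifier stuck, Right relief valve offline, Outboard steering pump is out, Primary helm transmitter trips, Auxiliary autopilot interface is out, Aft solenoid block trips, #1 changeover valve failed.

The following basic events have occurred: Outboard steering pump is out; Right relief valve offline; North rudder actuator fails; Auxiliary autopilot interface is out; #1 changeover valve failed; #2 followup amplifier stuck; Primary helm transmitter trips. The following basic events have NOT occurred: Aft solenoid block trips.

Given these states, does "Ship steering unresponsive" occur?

Yes

Pump set unavailable [AND]: North rudder actuator fails=occurs, #2 followup amplifier stuck=occurs → all inputs occur → occurs.
Starboard system inoperative [OR]: Right relief valve offline=occurs, Outboard steering pump is out=occurs, Primary helm transmitter trips=occurs → at least one input occurs → occurs.
NFU path inoperative [OR]: Auxiliary autopilot interface is out=occurs, Aft solenoid block trips=not → at least one input occurs → occurs.
Followup chain lost [AND]: Starboard system inoperative=occurs, NFU path inoperative=occurs → all inputs occur → occurs.
Rudder loop inoperative [AND]: Pump set unavailable=occurs, Followup chain lost=occurs → all inputs occur → occurs.
Ship steering unresponsive [AND]: Rudder loop inoperative=occurs, #1 changeover valve failed=occurs → all inputs occur → occurs.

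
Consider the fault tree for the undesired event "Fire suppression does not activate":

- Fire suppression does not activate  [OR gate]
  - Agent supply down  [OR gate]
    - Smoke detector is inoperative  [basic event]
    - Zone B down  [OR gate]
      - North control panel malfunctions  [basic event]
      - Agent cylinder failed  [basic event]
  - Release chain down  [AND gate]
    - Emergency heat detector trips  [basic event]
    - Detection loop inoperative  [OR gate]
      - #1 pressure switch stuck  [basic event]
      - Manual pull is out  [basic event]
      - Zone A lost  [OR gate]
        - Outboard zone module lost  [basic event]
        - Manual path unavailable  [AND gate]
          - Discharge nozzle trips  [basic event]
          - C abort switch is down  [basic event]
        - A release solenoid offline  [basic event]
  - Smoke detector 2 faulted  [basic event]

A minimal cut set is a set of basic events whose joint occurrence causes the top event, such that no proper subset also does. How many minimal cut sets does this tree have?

Zone B down [OR]: union of children's cut sets → 2 cut set(s).
Agent supply down [OR]: union of children's cut sets → 3 cut set(s).
Manual path unavailable [AND]: one cut set from each child combined → 1 × 1 = 1 cut set(s).
Zone A lost [OR]: union of children's cut sets → 3 cut set(s).
Detection loop inoperative [OR]: union of children's cut sets → 5 cut set(s).
Release chain down [AND]: one cut set from each child combined → 1 × 5 = 5 cut set(s).
Fire suppression does not activate [OR]: union of children's cut sets → 9 cut set(s).
Minimal cut sets: {Smoke detector is inoperative}; {North control panel malfunctions}; {Agent cylinder failed}; {#1 pressure switch stuck, Emergency heat detector trips}; {Emergency heat detector trips, Manual pull is out}; {Emergency heat detector trips, Outboard zone module lost}; {C abort switch is down, Discharge nozzle trips, Emergency heat detector trips}; {A release solenoid offline, Emergency heat detector trips}; {Smoke detector 2 faulted}.

9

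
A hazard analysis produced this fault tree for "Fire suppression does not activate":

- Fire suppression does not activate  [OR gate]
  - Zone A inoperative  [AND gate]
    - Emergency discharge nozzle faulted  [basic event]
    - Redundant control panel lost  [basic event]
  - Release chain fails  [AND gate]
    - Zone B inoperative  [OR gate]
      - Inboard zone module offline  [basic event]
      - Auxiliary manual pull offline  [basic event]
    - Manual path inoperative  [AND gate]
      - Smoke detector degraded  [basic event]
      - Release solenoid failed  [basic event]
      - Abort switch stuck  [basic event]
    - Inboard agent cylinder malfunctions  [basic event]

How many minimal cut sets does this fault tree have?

Zone A inoperative [AND]: one cut set from each child combined → 1 × 1 = 1 cut set(s).
Zone B inoperative [OR]: union of children's cut sets → 2 cut set(s).
Manual path inoperative [AND]: one cut set from each child combined → 1 × 1 × 1 = 1 cut set(s).
Release chain fails [AND]: one cut set from each child combined → 2 × 1 × 1 = 2 cut set(s).
Fire suppression does not activate [OR]: union of children's cut sets → 3 cut set(s).
Minimal cut sets: {Emergency discharge nozzle faulted, Redundant control panel lost}; {Abort switch stuck, Inboard agent cylinder malfunctions, Inboard zone module offline, Release solenoid failed, Smoke detector degraded}; {Abort switch stuck, Auxiliary manual pull offline, Inboard agent cylinder malfunctions, Release solenoid failed, Smoke detector degraded}.

3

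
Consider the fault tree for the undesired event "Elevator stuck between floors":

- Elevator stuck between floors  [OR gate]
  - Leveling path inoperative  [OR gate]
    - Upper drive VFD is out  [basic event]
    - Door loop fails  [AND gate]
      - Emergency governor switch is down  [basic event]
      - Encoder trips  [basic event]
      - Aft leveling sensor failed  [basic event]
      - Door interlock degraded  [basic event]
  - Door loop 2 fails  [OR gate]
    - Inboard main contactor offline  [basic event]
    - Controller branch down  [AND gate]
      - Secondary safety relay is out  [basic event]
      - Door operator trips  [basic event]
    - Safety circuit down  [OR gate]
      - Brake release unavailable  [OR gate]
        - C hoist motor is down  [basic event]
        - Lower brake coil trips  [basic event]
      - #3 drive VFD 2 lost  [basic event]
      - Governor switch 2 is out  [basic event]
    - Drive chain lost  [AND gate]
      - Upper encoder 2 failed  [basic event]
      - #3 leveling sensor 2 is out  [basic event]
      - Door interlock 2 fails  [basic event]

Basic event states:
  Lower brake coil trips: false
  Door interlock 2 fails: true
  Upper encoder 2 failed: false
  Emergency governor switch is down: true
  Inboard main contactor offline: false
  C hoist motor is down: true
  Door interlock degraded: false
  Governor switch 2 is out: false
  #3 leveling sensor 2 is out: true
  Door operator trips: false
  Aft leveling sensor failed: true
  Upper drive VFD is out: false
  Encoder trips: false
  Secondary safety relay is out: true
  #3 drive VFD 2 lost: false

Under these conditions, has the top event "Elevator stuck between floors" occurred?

Door loop fails [AND]: Emergency governor switch is down=occurs, Encoder trips=not, Aft leveling sensor failed=occurs, Door interlock degraded=not → not all inputs occur → does not occur.
Leveling path inoperative [OR]: Upper drive VFD is out=not, Door loop fails=not → no input occurs → does not occur.
Controller branch down [AND]: Secondary safety relay is out=occurs, Door operator trips=not → not all inputs occur → does not occur.
Brake release unavailable [OR]: C hoist motor is down=occurs, Lower brake coil trips=not → at least one input occurs → occurs.
Safety circuit down [OR]: Brake release unavailable=occurs, #3 drive VFD 2 lost=not, Governor switch 2 is out=not → at least one input occurs → occurs.
Drive chain lost [AND]: Upper encoder 2 failed=not, #3 leveling sensor 2 is out=occurs, Door interlock 2 fails=occurs → not all inputs occur → does not occur.
Door loop 2 fails [OR]: Inboard main contactor offline=not, Controller branch down=not, Safety circuit down=occurs, Drive chain lost=not → at least one input occurs → occurs.
Elevator stuck between floors [OR]: Leveling path inoperative=not, Door loop 2 fails=occurs → at least one input occurs → occurs.

Yes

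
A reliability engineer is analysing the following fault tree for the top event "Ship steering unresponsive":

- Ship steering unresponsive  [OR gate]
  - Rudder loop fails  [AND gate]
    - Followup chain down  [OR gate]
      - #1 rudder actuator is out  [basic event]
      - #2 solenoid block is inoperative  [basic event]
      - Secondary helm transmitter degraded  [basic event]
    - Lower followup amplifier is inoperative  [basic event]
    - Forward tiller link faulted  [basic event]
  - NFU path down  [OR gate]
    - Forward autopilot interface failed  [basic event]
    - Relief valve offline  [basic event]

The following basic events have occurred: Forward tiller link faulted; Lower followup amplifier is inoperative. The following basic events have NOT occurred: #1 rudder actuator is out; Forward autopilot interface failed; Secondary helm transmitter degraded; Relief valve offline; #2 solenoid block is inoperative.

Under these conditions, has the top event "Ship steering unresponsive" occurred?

Followup chain down [OR]: #1 rudder actuator is out=not, #2 solenoid block is inoperative=not, Secondary helm transmitter degraded=not → no input occurs → does not occur.
Rudder loop fails [AND]: Followup chain down=not, Lower followup amplifier is inoperative=occurs, Forward tiller link faulted=occurs → not all inputs occur → does not occur.
NFU path down [OR]: Forward autopilot interface failed=not, Relief valve offline=not → no input occurs → does not occur.
Ship steering unresponsive [OR]: Rudder loop fails=not, NFU path down=not → no input occurs → does not occur.

No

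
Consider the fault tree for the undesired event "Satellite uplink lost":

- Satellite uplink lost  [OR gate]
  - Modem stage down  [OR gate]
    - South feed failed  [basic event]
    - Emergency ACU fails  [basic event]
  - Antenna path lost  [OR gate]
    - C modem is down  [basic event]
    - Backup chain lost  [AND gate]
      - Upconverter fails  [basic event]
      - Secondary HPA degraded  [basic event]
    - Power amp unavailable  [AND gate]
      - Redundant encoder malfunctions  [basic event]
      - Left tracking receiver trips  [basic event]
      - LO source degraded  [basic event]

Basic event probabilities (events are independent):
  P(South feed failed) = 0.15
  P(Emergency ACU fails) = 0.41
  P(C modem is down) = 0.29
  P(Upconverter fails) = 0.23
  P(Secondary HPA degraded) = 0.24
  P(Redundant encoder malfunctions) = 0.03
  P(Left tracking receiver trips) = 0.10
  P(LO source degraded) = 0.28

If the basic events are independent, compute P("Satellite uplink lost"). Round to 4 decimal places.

0.6639

P(Modem stage down) [OR] = 1 − (1−0.15) × (1−0.41) = 0.498500
P(Backup chain lost) [AND] = 0.23 × 0.24 = 0.055200
P(Power amp unavailable) [AND] = 0.03 × 0.10 × 0.28 = 0.000840
P(Antenna path lost) [OR] = 1 − (1−0.29) × (1−0.055200) × (1−0.000840) = 0.329755
P(Satellite uplink lost) [OR] = 1 − (1−0.498500) × (1−0.329755) = 0.663872
Rounded to 4 decimal places: P(Satellite uplink lost) ≈ 0.6639.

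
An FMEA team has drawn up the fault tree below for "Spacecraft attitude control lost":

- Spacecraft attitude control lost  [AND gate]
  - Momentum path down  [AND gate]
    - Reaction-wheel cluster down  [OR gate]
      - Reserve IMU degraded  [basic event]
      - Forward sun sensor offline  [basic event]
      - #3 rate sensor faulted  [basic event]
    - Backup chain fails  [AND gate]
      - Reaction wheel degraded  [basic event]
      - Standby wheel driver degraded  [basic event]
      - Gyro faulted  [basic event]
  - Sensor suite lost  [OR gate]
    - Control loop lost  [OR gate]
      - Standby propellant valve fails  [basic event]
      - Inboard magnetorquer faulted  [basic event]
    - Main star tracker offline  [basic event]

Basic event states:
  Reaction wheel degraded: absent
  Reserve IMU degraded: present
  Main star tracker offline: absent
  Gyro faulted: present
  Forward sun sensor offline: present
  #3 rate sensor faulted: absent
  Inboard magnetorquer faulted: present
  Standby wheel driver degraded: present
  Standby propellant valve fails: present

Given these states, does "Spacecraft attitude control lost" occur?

No

Reaction-wheel cluster down [OR]: Reserve IMU degraded=occurs, Forward sun sensor offline=occurs, #3 rate sensor faulted=not → at least one input occurs → occurs.
Backup chain fails [AND]: Reaction wheel degraded=not, Standby wheel driver degraded=occurs, Gyro faulted=occurs → not all inputs occur → does not occur.
Momentum path down [AND]: Reaction-wheel cluster down=occurs, Backup chain fails=not → not all inputs occur → does not occur.
Control loop lost [OR]: Standby propellant valve fails=occurs, Inboard magnetorquer faulted=occurs → at least one input occurs → occurs.
Sensor suite lost [OR]: Control loop lost=occurs, Main star tracker offline=not → at least one input occurs → occurs.
Spacecraft attitude control lost [AND]: Momentum path down=not, Sensor suite lost=occurs → not all inputs occur → does not occur.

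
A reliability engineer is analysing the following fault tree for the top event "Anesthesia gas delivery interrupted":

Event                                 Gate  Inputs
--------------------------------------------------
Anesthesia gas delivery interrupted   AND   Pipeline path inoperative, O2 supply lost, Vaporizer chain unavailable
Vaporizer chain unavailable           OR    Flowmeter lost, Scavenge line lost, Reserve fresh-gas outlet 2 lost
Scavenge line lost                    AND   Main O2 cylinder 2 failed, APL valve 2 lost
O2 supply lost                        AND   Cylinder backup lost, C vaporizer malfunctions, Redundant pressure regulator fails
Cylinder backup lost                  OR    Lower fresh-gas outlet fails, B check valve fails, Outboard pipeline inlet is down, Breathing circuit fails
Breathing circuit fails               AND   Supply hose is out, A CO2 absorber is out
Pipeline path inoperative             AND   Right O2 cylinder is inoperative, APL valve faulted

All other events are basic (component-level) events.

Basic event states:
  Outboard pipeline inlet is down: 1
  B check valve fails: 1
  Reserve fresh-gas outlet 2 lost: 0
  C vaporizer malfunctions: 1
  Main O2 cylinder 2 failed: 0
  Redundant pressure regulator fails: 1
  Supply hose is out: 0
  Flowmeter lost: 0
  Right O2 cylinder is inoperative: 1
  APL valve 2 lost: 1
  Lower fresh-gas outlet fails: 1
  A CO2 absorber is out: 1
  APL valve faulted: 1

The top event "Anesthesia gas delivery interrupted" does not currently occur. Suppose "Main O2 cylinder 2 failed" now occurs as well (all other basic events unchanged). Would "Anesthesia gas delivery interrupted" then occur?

Yes

Counterfactual: set "Main O2 cylinder 2 failed" to occurred.
Pipeline path inoperative [AND]: Right O2 cylinder is inoperative=occurs, APL valve faulted=occurs → all inputs occur → occurs.
Breathing circuit fails [AND]: Supply hose is out=not, A CO2 absorber is out=occurs → not all inputs occur → does not occur.
Cylinder backup lost [OR]: Lower fresh-gas outlet fails=occurs, B check valve fails=occurs, Outboard pipeline inlet is down=occurs, Breathing circuit fails=not → at least one input occurs → occurs.
O2 supply lost [AND]: Cylinder backup lost=occurs, C vaporizer malfunctions=occurs, Redundant pressure regulator fails=occurs → all inputs occur → occurs.
Scavenge line lost [AND]: Main O2 cylinder 2 failed=occurs, APL valve 2 lost=occurs → all inputs occur → occurs.
Vaporizer chain unavailable [OR]: Flowmeter lost=not, Scavenge line lost=occurs, Reserve fresh-gas outlet 2 lost=not → at least one input occurs → occurs.
Anesthesia gas delivery interrupted [AND]: Pipeline path inoperative=occurs, O2 supply lost=occurs, Vaporizer chain unavailable=occurs → all inputs occur → occurs.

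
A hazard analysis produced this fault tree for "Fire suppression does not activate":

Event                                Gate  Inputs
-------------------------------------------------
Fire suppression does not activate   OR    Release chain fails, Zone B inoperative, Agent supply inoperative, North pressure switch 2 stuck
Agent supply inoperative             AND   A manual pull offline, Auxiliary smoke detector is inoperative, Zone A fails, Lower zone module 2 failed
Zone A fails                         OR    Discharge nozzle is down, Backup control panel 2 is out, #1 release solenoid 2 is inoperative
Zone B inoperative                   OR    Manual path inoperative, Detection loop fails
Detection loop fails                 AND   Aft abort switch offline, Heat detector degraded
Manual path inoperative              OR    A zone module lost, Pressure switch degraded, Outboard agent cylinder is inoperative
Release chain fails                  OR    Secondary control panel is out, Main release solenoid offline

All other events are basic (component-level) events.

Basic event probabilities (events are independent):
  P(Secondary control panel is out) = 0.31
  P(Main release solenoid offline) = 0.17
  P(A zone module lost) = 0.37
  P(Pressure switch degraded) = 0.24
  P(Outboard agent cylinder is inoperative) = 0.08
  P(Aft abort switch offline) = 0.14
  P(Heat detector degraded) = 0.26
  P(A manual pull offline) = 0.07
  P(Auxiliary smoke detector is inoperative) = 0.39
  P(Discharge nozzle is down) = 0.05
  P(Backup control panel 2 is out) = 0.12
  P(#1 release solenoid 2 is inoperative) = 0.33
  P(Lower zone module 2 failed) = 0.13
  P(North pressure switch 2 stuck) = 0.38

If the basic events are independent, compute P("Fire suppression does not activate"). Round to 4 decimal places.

0.8495

P(Release chain fails) [OR] = 1 − (1−0.31) × (1−0.17) = 0.427300
P(Manual path inoperative) [OR] = 1 − (1−0.37) × (1−0.24) × (1−0.08) = 0.559504
P(Detection loop fails) [AND] = 0.14 × 0.26 = 0.036400
P(Zone B inoperative) [OR] = 1 − (1−0.559504) × (1−0.036400) = 0.575538
P(Zone A fails) [OR] = 1 − (1−0.05) × (1−0.12) × (1−0.33) = 0.439880
P(Agent supply inoperative) [AND] = 0.07 × 0.39 × 0.439880 × 0.13 = 0.001561
P(Fire suppression does not activate) [OR] = 1 − (1−0.427300) × (1−0.575538) × (1−0.001561) × (1−0.38) = 0.849520
Rounded to 4 decimal places: P(Fire suppression does not activate) ≈ 0.8495.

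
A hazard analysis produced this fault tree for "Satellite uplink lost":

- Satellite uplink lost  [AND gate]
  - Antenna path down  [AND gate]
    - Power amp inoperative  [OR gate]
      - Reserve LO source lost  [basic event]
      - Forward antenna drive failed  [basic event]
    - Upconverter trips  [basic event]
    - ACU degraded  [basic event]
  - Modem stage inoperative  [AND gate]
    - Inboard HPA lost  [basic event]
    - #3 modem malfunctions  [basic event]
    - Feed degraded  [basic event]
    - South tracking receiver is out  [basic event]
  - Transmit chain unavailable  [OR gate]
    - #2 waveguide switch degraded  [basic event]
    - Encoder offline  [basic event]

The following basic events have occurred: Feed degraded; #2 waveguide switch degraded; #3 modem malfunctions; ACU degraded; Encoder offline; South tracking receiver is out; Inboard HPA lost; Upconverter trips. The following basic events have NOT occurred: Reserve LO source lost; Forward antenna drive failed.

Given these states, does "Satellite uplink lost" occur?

No

Power amp inoperative [OR]: Reserve LO source lost=not, Forward antenna drive failed=not → no input occurs → does not occur.
Antenna path down [AND]: Power amp inoperative=not, Upconverter trips=occurs, ACU degraded=occurs → not all inputs occur → does not occur.
Modem stage inoperative [AND]: Inboard HPA lost=occurs, #3 modem malfunctions=occurs, Feed degraded=occurs, South tracking receiver is out=occurs → all inputs occur → occurs.
Transmit chain unavailable [OR]: #2 waveguide switch degraded=occurs, Encoder offline=occurs → at least one input occurs → occurs.
Satellite uplink lost [AND]: Antenna path down=not, Modem stage inoperative=occurs, Transmit chain unavailable=occurs → not all inputs occur → does not occur.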